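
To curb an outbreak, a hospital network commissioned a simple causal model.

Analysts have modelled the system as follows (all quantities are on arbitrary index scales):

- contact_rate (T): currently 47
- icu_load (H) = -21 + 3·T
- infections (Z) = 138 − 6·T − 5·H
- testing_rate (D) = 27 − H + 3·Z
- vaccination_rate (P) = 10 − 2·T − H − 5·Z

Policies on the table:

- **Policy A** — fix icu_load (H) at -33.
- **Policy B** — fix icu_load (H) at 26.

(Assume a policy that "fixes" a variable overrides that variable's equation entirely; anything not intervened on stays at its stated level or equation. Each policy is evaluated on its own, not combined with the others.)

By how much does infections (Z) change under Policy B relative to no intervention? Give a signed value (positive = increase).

470

Baseline:
  T = 47
  H = -21 + 3·47 = 120
  Z = 138 − 6·47 − 5·120 = -744
Policy B (H := 26):
  T = 47
  H = 26
  Z = 138 − 6·47 − 5·26 = -274
Change in Z: -274 − (-744) = 470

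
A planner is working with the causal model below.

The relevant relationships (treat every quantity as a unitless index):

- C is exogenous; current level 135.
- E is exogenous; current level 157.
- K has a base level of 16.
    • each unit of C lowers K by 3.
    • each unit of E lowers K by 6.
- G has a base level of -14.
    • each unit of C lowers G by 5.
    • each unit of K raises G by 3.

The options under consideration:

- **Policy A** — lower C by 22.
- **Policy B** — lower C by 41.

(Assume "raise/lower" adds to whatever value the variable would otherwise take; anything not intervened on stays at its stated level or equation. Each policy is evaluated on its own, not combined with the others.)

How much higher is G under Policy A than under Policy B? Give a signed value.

Policy A (C − 22):
  C = 135 − 22 = 113
  E = 157
  K = 16 − 3·113 − 6·157 = -1265
  G = -14 − 5·113 + 3·(-1265) = -4374
Policy B (C − 41):
  C = 135 − 41 = 94
  E = 157
  K = 16 − 3·94 − 6·157 = -1208
  G = -14 − 5·94 + 3·(-1208) = -4108
G: -4374 − (-4108) = -266

-266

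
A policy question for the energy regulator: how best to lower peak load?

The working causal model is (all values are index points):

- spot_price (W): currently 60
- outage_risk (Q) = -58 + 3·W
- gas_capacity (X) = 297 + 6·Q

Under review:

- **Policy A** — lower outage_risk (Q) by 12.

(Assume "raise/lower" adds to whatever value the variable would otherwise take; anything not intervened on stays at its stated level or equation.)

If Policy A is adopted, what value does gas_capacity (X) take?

957

Policy A (Q − 12):
  W = 60
  Q = -58 + 3·60 (−12 from intervention) = 110
  X = 297 + 6·110 = 957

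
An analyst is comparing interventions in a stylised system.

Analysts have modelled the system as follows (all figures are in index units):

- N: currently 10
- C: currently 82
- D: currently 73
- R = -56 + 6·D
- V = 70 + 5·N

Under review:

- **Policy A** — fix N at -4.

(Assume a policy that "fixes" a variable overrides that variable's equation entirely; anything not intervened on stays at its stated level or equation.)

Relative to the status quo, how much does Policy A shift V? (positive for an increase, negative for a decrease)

Baseline:
  N = 10
  V = 70 + 5·10 = 120
Policy A (N := -4):
  N = -4
  V = 70 + 5·(-4) = 50
Change in V: 50 − 120 = -70

-70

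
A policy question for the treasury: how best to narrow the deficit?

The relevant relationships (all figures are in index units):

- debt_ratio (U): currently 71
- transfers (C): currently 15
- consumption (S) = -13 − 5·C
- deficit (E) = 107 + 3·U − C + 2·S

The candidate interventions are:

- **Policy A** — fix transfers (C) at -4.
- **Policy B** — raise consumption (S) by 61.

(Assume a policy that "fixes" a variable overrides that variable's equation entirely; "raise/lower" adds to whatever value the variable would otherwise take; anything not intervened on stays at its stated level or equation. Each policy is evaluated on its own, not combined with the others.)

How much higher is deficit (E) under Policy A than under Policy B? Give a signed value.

87

Policy A (C := -4):
  U = 71
  C = -4
  S = -13 − 5·(-4) = 7
  E = 107 + 3·71 − (-4) + 2·7 = 338
Policy B (S + 61):
  U = 71
  C = 15
  S = -13 − 5·15 (+61 from intervention) = -27
  E = 107 + 3·71 − 15 + 2·(-27) = 251
E: 338 − 251 = 87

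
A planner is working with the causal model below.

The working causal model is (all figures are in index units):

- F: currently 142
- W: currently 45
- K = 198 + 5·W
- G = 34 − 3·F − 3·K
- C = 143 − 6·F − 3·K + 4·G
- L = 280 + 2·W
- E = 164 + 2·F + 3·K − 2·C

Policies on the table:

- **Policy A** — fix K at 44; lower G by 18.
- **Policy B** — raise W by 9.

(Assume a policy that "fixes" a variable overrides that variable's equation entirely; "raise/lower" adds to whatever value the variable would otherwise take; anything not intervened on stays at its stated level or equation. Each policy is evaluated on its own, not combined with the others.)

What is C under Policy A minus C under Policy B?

Policy A (K := 44, G − 18):
  F = 142
  W = 45
  K = 44
  G = 34 − 3·142 − 3·44 (−18 from intervention) = -542
  C = 143 − 6·142 − 3·44 + 4·(-542) = -3009
Policy B (W + 9):
  F = 142
  W = 45 + 9 = 54
  K = 198 + 5·54 = 468
  G = 34 − 3·142 − 3·468 = -1796
  C = 143 − 6·142 − 3·468 + 4·(-1796) = -9297
C: -3009 − (-9297) = 6288

6288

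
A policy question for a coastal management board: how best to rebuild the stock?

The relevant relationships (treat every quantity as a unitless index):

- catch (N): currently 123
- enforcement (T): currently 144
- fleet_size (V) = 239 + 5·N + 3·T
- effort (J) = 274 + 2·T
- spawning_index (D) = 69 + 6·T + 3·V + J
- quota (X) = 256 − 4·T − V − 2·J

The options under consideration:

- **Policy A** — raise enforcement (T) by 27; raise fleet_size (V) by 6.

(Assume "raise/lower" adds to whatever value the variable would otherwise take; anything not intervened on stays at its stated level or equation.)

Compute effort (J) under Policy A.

Policy A (T + 27, V + 6):
  T = 144 + 27 = 171
  J = 274 + 2·171 = 616

616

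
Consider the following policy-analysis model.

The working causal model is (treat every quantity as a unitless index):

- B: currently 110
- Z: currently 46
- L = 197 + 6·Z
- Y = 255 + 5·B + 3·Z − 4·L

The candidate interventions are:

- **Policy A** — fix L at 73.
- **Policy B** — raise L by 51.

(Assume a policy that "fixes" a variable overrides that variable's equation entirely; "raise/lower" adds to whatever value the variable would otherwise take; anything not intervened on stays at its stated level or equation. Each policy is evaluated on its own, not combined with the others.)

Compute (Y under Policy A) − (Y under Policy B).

Policy A (L := 73):
  B = 110
  Z = 46
  L = 73
  Y = 255 + 5·110 + 3·46 − 4·73 = 651
Policy B (L + 51):
  B = 110
  Z = 46
  L = 197 + 6·46 (+51 from intervention) = 524
  Y = 255 + 5·110 + 3·46 − 4·524 = -1153
Y: 651 − (-1153) = 1804

1804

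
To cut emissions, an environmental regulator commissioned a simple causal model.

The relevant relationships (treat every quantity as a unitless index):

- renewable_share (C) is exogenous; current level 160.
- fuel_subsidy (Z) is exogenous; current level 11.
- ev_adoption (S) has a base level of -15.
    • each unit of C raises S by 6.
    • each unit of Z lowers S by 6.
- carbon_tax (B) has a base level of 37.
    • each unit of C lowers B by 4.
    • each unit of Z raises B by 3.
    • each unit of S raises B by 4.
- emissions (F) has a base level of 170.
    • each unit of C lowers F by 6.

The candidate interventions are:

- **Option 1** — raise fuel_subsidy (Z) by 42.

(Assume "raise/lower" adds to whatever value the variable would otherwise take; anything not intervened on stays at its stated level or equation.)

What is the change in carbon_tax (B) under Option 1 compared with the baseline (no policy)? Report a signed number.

-882

Baseline:
  C = 160
  Z = 11
  S = -15 + 6·160 − 6·11 = 879
  B = 37 − 4·160 + 3·11 + 4·879 = 2946
Option 1 (Z + 42):
  C = 160
  Z = 11 + 42 = 53
  S = -15 + 6·160 − 6·53 = 627
  B = 37 − 4·160 + 3·53 + 4·627 = 2064
Change in B: 2064 − 2946 = -882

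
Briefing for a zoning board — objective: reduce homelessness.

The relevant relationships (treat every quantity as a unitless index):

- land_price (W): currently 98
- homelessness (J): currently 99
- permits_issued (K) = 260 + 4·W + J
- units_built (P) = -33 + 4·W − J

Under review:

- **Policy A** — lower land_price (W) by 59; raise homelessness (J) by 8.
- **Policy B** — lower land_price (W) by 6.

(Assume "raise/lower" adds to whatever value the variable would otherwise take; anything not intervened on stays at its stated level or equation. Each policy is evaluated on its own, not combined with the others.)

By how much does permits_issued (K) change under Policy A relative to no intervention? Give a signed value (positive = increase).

Baseline:
  W = 98
  J = 99
  K = 260 + 4·98 + 99 = 751
Policy A (W − 59, J + 8):
  W = 98 − 59 = 39
  J = 99 + 8 = 107
  K = 260 + 4·39 + 107 = 523
Change in K: 523 − 751 = -228

-228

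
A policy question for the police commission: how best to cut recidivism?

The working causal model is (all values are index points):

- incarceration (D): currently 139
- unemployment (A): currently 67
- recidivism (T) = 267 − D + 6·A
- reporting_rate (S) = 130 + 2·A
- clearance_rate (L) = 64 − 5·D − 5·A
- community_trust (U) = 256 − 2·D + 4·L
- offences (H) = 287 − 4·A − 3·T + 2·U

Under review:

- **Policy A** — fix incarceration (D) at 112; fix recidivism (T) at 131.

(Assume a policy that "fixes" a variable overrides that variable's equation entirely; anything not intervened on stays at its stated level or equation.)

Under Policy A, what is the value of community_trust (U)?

Policy A (D := 112, T := 131):
  D = 112
  A = 67
  L = 64 − 5·112 − 5·67 = -831
  U = 256 − 2·112 + 4·(-831) = -3292

-3292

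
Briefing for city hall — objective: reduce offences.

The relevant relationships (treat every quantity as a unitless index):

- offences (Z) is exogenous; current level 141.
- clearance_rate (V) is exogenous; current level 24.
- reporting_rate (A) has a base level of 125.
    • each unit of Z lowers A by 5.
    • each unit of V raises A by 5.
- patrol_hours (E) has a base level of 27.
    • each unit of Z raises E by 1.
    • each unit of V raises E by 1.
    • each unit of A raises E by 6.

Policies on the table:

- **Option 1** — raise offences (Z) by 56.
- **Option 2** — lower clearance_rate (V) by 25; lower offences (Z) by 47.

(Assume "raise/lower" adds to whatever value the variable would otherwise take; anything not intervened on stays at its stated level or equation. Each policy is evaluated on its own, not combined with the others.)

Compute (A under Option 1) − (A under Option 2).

Option 1 (Z + 56):
  Z = 141 + 56 = 197
  V = 24
  A = 125 − 5·197 + 5·24 = -740
Option 2 (V − 25, Z − 47):
  Z = 141 − 47 = 94
  V = 24 − 25 = -1
  A = 125 − 5·94 + 5·(-1) = -350
A: -740 − (-350) = -390

-390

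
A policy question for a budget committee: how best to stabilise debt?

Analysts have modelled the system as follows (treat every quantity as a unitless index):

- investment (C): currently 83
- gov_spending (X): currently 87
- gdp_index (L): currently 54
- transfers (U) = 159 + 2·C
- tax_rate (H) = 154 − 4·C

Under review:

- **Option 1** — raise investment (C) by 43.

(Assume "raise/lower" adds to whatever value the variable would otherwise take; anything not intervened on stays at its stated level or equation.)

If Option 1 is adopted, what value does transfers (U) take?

411

Option 1 (C + 43):
  C = 83 + 43 = 126
  U = 159 + 2·126 = 411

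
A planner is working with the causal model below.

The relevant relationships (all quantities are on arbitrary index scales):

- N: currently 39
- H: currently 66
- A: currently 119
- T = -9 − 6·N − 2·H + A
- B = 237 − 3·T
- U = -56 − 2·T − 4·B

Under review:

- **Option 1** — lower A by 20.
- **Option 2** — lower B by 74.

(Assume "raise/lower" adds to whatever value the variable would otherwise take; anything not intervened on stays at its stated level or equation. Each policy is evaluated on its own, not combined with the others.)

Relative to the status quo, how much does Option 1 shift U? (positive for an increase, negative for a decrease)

-200

Baseline:
  N = 39
  H = 66
  A = 119
  T = -9 − 6·39 − 2·66 + 119 = -256
  B = 237 − 3·(-256) = 1005
  U = -56 − 2·(-256) − 4·1005 = -3564
Option 1 (A − 20):
  N = 39
  H = 66
  A = 119 − 20 = 99
  T = -9 − 6·39 − 2·66 + 99 = -276
  B = 237 − 3·(-276) = 1065
  U = -56 − 2·(-276) − 4·1065 = -3764
Change in U: -3764 − (-3564) = -200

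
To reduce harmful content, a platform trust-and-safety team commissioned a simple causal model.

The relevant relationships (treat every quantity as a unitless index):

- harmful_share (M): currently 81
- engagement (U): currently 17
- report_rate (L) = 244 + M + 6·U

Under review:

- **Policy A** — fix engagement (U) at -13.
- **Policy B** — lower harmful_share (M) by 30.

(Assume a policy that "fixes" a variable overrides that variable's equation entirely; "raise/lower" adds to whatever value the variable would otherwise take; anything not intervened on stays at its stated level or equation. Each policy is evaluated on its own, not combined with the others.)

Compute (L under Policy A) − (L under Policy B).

-150

Policy A (U := -13):
  M = 81
  U = -13
  L = 244 + 81 + 6·(-13) = 247
Policy B (M − 30):
  M = 81 − 30 = 51
  U = 17
  L = 244 + 51 + 6·17 = 397
L: 247 − 397 = -150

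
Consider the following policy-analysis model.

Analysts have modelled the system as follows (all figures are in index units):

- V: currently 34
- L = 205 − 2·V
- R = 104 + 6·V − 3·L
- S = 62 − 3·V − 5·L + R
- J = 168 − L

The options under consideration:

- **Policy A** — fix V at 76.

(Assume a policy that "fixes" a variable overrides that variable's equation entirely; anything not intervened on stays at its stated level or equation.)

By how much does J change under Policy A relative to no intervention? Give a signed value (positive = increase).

84

Baseline:
  V = 34
  L = 205 − 2·34 = 137
  J = 168 − 137 = 31
Policy A (V := 76):
  V = 76
  L = 205 − 2·76 = 53
  J = 168 − 53 = 115
Change in J: 115 − 31 = 84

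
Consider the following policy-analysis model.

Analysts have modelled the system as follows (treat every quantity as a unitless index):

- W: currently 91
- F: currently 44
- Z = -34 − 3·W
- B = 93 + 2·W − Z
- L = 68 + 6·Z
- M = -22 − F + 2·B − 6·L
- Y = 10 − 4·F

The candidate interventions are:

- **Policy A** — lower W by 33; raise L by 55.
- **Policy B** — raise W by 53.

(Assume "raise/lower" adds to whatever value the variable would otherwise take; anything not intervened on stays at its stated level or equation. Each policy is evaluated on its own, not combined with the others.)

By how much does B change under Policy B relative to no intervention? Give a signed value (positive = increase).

265

Baseline:
  W = 91
  Z = -34 − 3·91 = -307
  B = 93 + 2·91 − (-307) = 582
Policy B (W + 53):
  W = 91 + 53 = 144
  Z = -34 − 3·144 = -466
  B = 93 + 2·144 − (-466) = 847
Change in B: 847 − 582 = 265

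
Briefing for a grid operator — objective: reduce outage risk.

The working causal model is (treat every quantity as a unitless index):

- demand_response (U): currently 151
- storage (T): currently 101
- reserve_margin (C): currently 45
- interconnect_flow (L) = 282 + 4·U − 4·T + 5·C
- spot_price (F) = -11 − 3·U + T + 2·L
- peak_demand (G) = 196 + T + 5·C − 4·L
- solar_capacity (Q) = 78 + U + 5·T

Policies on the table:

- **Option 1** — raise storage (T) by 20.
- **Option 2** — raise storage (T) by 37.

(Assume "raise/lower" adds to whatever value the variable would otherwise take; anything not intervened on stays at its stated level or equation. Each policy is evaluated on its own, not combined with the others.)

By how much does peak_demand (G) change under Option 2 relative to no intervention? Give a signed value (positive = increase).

Baseline:
  U = 151
  T = 101
  C = 45
  L = 282 + 4·151 − 4·101 + 5·45 = 707
  G = 196 + 101 + 5·45 − 4·707 = -2306
Option 2 (T + 37):
  U = 151
  T = 101 + 37 = 138
  C = 45
  L = 282 + 4·151 − 4·138 + 5·45 = 559
  G = 196 + 138 + 5·45 − 4·559 = -1677
Change in G: -1677 − (-2306) = 629

629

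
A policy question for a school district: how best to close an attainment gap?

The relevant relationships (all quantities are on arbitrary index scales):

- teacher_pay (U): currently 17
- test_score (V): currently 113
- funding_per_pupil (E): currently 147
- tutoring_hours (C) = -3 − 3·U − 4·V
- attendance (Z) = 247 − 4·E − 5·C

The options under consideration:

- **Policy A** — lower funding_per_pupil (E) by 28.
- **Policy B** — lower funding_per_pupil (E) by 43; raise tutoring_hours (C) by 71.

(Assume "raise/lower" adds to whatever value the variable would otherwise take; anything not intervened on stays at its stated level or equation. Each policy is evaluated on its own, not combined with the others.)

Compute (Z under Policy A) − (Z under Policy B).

295

Policy A (E − 28):
  U = 17
  V = 113
  E = 147 − 28 = 119
  C = -3 − 3·17 − 4·113 = -506
  Z = 247 − 4·119 − 5·(-506) = 2301
Policy B (E − 43, C + 71):
  U = 17
  V = 113
  E = 147 − 43 = 104
  C = -3 − 3·17 − 4·113 (+71 from intervention) = -435
  Z = 247 − 4·104 − 5·(-435) = 2006
Z: 2301 − 2006 = 295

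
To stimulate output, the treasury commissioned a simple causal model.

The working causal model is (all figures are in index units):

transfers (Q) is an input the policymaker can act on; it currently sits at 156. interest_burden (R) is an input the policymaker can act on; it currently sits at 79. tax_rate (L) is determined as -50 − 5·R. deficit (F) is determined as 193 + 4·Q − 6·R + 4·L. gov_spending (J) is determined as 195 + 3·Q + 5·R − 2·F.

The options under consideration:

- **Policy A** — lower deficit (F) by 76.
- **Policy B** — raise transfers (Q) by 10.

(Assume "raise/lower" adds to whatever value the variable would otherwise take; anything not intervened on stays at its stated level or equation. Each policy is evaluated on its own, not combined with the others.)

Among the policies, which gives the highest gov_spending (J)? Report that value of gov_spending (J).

4084

Policy A (F − 76):
  Q = 156
  R = 79
  L = -50 − 5·79 = -445
  F = 193 + 4·156 − 6·79 + 4·(-445) (−76 from intervention) = -1513
  J = 195 + 3·156 + 5·79 − 2·(-1513) = 4084
Policy B (Q + 10):
  Q = 156 + 10 = 166
  R = 79
  L = -50 − 5·79 = -445
  F = 193 + 4·166 − 6·79 + 4·(-445) = -1397
  J = 195 + 3·166 + 5·79 − 2·(-1397) = 3882
Comparing — Policy A: J=4084, Policy B: J=3882. Highest is 4084 (Policy A).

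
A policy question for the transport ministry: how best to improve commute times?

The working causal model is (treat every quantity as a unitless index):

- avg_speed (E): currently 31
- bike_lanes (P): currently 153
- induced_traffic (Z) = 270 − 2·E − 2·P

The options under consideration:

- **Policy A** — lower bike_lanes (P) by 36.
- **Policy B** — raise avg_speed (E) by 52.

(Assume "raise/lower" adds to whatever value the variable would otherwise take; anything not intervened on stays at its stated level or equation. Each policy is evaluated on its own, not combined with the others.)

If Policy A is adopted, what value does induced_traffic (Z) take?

-26

Policy A (P − 36):
  E = 31
  P = 153 − 36 = 117
  Z = 270 − 2·31 − 2·117 = -26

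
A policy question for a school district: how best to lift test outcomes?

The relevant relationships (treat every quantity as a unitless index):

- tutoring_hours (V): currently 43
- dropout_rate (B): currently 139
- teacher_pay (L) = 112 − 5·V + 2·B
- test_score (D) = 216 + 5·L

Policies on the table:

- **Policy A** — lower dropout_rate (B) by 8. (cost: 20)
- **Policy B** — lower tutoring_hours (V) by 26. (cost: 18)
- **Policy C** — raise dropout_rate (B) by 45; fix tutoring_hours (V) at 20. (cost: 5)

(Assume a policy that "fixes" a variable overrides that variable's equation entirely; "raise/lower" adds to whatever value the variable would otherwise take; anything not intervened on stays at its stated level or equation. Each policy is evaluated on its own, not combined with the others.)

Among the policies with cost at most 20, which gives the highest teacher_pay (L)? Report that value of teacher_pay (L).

Policy A (B − 8):
  V = 43
  B = 139 − 8 = 131
  L = 112 − 5·43 + 2·131 = 159
Policy B (V − 26):
  V = 43 − 26 = 17
  B = 139
  L = 112 − 5·17 + 2·139 = 305
Policy C (B + 45, V := 20):
  V = 20
  B = 139 + 45 = 184
  L = 112 − 5·20 + 2·184 = 380
Comparing — Policy A: L=159, Policy B: L=305, Policy C: L=380. Highest is 380 (Policy C).

380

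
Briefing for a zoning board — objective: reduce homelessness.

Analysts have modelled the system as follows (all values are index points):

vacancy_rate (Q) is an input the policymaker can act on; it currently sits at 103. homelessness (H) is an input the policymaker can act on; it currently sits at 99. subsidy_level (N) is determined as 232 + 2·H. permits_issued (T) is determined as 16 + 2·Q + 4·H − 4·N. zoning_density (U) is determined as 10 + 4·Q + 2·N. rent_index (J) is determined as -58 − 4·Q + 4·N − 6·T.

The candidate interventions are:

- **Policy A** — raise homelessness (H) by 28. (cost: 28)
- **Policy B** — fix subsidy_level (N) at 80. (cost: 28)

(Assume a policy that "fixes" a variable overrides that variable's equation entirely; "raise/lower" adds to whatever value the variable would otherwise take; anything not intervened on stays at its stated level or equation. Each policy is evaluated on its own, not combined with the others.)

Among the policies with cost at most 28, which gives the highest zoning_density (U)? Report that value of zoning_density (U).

Policy A (H + 28):
  Q = 103
  H = 99 + 28 = 127
  N = 232 + 2·127 = 486
  U = 10 + 4·103 + 2·486 = 1394
Policy B (N := 80):
  Q = 103
  H = 99
  N = 80
  U = 10 + 4·103 + 2·80 = 582
Comparing — Policy A: U=1394, Policy B: U=582. Highest is 1394 (Policy A).

1394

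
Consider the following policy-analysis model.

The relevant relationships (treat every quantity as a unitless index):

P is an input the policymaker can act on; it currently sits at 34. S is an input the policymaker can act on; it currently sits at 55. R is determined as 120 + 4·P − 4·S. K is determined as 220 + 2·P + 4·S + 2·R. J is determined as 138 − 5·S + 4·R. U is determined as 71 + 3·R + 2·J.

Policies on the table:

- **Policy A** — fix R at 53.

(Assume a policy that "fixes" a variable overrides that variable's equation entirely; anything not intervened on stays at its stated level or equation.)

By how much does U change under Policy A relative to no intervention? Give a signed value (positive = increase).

Baseline:
  P = 34
  S = 55
  R = 120 + 4·34 − 4·55 = 36
  J = 138 − 5·55 + 4·36 = 7
  U = 71 + 3·36 + 2·7 = 193
Policy A (R := 53):
  P = 34
  S = 55
  R = 53
  J = 138 − 5·55 + 4·53 = 75
  U = 71 + 3·53 + 2·75 = 380
Change in U: 380 − 193 = 187

187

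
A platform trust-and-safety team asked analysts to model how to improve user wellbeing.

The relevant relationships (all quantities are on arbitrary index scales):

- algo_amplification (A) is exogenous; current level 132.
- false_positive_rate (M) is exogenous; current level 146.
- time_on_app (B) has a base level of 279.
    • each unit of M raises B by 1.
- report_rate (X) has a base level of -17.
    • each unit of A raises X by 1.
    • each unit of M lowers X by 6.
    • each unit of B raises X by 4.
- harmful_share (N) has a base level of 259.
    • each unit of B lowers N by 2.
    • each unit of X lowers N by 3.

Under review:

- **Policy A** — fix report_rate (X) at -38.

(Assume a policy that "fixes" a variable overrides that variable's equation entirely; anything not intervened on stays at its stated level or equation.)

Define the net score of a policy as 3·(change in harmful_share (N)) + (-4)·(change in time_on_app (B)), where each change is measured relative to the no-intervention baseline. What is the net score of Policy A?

Baseline:
  A = 132
  M = 146
  B = 279 + 146 = 425
  X = -17 + 132 − 6·146 + 4·425 = 939
  N = 259 − 2·425 − 3·939 = -3408
Policy A (X := -38):
  A = 132
  M = 146
  B = 279 + 146 = 425
  X = -38
  N = 259 − 2·425 − 3·(-38) = -477
ΔN = -477 − (-3408) = 2931; ΔB = 425 − 425 = 0
Score = 3·2931 + (-4)·0 = 8793

8793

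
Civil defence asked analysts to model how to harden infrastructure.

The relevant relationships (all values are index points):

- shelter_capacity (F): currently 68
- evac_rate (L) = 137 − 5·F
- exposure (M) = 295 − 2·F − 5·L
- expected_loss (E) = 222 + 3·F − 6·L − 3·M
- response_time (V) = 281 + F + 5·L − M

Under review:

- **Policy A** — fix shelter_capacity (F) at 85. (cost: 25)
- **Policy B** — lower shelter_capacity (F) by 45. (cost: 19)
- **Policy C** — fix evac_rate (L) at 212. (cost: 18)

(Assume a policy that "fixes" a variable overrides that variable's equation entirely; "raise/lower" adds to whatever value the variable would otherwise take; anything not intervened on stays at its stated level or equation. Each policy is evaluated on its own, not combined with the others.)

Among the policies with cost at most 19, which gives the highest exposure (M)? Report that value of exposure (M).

139

Policy B (F − 45):
  F = 68 − 45 = 23
  L = 137 − 5·23 = 22
  M = 295 − 2·23 − 5·22 = 139
Policy C (L := 212):
  F = 68
  L = 212
  M = 295 − 2·68 − 5·212 = -901
Comparing — Policy B: M=139, Policy C: M=-901. Highest is 139 (Policy B).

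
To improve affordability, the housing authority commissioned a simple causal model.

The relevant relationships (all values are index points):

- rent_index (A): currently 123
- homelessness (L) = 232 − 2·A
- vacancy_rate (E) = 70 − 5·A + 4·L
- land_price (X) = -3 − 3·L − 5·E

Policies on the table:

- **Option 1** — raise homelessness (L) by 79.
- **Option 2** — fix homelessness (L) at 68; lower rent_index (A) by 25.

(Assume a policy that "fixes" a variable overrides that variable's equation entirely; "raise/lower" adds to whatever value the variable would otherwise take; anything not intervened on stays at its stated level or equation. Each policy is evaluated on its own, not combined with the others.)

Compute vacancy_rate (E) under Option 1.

Option 1 (L + 79):
  A = 123
  L = 232 − 2·123 (+79 from intervention) = 65
  E = 70 − 5·123 + 4·65 = -285

-285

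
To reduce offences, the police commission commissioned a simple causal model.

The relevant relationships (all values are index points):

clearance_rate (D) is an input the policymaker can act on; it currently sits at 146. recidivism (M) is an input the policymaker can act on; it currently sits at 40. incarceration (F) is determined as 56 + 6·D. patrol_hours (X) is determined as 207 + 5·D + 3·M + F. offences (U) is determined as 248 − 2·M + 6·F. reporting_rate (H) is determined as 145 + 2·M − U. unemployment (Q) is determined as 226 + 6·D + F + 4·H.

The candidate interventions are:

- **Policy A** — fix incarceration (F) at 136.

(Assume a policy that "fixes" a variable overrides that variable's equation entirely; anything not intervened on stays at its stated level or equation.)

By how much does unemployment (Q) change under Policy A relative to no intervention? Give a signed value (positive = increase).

Baseline:
  D = 146
  M = 40
  F = 56 + 6·146 = 932
  U = 248 − 2·40 + 6·932 = 5760
  H = 145 + 2·40 − 5760 = -5535
  Q = 226 + 6·146 + 932 + 4·(-5535) = -20106
Policy A (F := 136):
  D = 146
  M = 40
  F = 136
  U = 248 − 2·40 + 6·136 = 984
  H = 145 + 2·40 − 984 = -759
  Q = 226 + 6·146 + 136 + 4·(-759) = -1798
Change in Q: -1798 − (-20106) = 18308

18308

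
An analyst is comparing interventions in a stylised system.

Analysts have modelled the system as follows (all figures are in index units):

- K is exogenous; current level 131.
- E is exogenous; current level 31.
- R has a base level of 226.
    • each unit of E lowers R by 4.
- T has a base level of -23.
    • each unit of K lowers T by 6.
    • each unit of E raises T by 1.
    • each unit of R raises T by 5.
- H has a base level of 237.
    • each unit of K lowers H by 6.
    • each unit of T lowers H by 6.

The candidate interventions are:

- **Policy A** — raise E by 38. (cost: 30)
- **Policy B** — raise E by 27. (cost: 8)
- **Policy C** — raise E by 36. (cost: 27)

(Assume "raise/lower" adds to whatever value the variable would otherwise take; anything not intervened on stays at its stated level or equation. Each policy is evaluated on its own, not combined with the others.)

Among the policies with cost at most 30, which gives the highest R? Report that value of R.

Policy A (E + 38):
  E = 31 + 38 = 69
  R = 226 − 4·69 = -50
Policy B (E + 27):
  E = 31 + 27 = 58
  R = 226 − 4·58 = -6
Policy C (E + 36):
  E = 31 + 36 = 67
  R = 226 − 4·67 = -42
Comparing — Policy A: R=-50, Policy B: R=-6, Policy C: R=-42. Highest is -6 (Policy B).

-6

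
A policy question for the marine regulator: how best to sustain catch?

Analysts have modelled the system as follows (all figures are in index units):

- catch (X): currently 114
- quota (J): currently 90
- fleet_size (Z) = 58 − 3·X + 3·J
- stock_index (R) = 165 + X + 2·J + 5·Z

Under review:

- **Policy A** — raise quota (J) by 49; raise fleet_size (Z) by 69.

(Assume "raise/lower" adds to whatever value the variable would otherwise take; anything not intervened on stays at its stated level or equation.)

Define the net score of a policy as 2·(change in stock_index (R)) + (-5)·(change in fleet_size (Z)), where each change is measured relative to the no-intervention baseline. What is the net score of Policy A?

Baseline:
  X = 114
  J = 90
  Z = 58 − 3·114 + 3·90 = -14
  R = 165 + 114 + 2·90 + 5·(-14) = 389
Policy A (J + 49, Z + 69):
  X = 114
  J = 90 + 49 = 139
  Z = 58 − 3·114 + 3·139 (+69 from intervention) = 202
  R = 165 + 114 + 2·139 + 5·202 = 1567
ΔR = 1567 − 389 = 1178; ΔZ = 202 − (-14) = 216
Score = 2·1178 + (-5)·216 = 1276

1276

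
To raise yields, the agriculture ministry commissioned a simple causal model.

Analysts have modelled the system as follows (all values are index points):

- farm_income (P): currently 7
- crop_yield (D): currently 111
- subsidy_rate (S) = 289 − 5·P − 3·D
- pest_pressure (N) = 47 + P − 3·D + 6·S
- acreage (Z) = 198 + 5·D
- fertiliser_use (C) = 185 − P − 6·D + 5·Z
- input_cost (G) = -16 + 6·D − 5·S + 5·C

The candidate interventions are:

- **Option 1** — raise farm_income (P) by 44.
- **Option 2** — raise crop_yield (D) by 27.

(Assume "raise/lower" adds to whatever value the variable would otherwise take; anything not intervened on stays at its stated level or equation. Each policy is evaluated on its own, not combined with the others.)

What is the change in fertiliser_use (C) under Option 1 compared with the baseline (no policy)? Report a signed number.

Baseline:
  P = 7
  D = 111
  Z = 198 + 5·111 = 753
  C = 185 − 7 − 6·111 + 5·753 = 3277
Option 1 (P + 44):
  P = 7 + 44 = 51
  D = 111
  Z = 198 + 5·111 = 753
  C = 185 − 51 − 6·111 + 5·753 = 3233
Change in C: 3233 − 3277 = -44

-44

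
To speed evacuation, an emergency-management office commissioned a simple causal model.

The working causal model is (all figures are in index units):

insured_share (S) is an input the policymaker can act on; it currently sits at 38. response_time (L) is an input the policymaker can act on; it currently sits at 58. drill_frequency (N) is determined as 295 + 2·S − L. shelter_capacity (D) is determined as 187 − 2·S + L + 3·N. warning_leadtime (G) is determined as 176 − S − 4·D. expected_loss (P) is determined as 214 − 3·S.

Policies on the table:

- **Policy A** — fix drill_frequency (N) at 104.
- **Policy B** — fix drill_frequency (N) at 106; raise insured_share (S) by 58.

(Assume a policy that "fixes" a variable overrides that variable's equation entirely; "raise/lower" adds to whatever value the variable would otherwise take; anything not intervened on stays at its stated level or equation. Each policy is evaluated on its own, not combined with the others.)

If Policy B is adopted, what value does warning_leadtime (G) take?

Policy B (N := 106, S + 58):
  S = 38 + 58 = 96
  L = 58
  N = 106
  D = 187 − 2·96 + 58 + 3·106 = 371
  G = 176 − 96 − 4·371 = -1404

-1404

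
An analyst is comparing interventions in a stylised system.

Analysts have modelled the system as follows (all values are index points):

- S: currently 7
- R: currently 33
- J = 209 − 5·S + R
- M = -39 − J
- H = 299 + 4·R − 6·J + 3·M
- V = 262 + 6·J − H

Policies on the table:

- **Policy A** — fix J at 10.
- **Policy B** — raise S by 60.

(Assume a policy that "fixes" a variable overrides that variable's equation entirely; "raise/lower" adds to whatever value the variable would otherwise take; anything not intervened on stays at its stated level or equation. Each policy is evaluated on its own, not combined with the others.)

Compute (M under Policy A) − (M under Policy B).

-103

Policy A (J := 10):
  S = 7
  R = 33
  J = 10
  M = -39 − 10 = -49
Policy B (S + 60):
  S = 7 + 60 = 67
  R = 33
  J = 209 − 5·67 + 33 = -93
  M = -39 − (-93) = 54
M: -49 − 54 = -103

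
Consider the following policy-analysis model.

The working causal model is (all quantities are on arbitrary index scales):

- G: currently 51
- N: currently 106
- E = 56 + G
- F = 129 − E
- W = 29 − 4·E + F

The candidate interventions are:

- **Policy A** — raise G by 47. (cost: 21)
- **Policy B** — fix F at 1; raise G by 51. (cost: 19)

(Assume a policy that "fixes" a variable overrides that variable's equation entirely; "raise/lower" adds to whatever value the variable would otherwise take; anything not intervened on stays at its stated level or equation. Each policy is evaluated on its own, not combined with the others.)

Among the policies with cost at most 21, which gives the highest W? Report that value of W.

Policy A (G + 47):
  G = 51 + 47 = 98
  E = 56 + 98 = 154
  F = 129 − 154 = -25
  W = 29 − 4·154 + (-25) = -612
Policy B (F := 1, G + 51):
  G = 51 + 51 = 102
  E = 56 + 102 = 158
  F = 1
  W = 29 − 4·158 + 1 = -602
Comparing — Policy A: W=-612, Policy B: W=-602. Highest is -602 (Policy B).

-602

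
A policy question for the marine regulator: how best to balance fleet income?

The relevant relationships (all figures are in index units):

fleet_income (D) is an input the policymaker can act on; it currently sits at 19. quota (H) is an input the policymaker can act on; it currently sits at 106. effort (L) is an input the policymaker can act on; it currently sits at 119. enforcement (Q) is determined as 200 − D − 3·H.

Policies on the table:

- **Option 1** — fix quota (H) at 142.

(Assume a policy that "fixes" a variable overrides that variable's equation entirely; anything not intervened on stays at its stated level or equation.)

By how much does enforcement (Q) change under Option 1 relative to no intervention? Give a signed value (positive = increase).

Baseline:
  D = 19
  H = 106
  Q = 200 − 19 − 3·106 = -137
Option 1 (H := 142):
  D = 19
  H = 142
  Q = 200 − 19 − 3·142 = -245
Change in Q: -245 − (-137) = -108

-108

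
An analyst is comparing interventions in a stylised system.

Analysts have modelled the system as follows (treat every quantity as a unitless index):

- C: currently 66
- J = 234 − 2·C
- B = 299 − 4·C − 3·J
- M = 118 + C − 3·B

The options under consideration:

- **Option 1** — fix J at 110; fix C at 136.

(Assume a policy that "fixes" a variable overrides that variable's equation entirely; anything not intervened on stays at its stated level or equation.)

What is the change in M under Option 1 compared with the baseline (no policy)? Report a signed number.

982

Baseline:
  C = 66
  J = 234 − 2·66 = 102
  B = 299 − 4·66 − 3·102 = -271
  M = 118 + 66 − 3·(-271) = 997
Option 1 (J := 110, C := 136):
  C = 136
  J = 110
  B = 299 − 4·136 − 3·110 = -575
  M = 118 + 136 − 3·(-575) = 1979
Change in M: 1979 − 997 = 982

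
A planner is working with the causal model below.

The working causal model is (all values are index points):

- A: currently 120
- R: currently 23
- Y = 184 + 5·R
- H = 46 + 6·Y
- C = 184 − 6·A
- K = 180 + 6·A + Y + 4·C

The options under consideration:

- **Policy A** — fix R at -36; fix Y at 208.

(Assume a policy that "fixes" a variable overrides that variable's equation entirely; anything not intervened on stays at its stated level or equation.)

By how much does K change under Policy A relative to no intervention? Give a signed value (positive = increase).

Baseline:
  A = 120
  R = 23
  Y = 184 + 5·23 = 299
  C = 184 − 6·120 = -536
  K = 180 + 6·120 + 299 + 4·(-536) = -945
Policy A (R := -36, Y := 208):
  A = 120
  R = -36
  Y = 208
  C = 184 − 6·120 = -536
  K = 180 + 6·120 + 208 + 4·(-536) = -1036
Change in K: -1036 − (-945) = -91

-91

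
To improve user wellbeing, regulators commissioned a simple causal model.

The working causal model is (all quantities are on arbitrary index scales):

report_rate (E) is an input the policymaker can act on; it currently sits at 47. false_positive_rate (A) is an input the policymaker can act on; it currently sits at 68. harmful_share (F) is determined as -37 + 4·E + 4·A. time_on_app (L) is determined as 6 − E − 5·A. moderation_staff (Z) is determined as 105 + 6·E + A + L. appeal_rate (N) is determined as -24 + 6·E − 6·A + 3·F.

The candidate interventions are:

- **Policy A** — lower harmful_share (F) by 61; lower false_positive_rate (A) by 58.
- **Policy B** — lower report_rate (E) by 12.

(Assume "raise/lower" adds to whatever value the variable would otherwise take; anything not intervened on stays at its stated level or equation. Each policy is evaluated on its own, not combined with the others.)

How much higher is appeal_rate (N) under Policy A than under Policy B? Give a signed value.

-315

Policy A (F − 61, A − 58):
  E = 47
  A = 68 − 58 = 10
  F = -37 + 4·47 + 4·10 (−61 from intervention) = 130
  N = -24 + 6·47 − 6·10 + 3·130 = 588
Policy B (E − 12):
  E = 47 − 12 = 35
  A = 68
  F = -37 + 4·35 + 4·68 = 375
  N = -24 + 6·35 − 6·68 + 3·375 = 903
N: 588 − 903 = -315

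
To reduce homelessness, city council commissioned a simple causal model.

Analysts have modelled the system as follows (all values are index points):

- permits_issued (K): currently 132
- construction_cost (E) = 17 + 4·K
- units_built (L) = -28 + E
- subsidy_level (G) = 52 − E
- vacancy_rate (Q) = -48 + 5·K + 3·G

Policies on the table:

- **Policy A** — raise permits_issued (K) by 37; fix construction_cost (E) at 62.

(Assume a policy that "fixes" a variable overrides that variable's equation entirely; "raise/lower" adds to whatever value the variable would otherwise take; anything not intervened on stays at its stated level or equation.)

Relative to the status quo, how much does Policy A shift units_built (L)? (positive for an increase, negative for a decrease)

Baseline:
  K = 132
  E = 17 + 4·132 = 545
  L = -28 + 545 = 517
Policy A (K + 37, E := 62):
  K = 132 + 37 = 169
  E = 62
  L = -28 + 62 = 34
Change in L: 34 − 517 = -483

-483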